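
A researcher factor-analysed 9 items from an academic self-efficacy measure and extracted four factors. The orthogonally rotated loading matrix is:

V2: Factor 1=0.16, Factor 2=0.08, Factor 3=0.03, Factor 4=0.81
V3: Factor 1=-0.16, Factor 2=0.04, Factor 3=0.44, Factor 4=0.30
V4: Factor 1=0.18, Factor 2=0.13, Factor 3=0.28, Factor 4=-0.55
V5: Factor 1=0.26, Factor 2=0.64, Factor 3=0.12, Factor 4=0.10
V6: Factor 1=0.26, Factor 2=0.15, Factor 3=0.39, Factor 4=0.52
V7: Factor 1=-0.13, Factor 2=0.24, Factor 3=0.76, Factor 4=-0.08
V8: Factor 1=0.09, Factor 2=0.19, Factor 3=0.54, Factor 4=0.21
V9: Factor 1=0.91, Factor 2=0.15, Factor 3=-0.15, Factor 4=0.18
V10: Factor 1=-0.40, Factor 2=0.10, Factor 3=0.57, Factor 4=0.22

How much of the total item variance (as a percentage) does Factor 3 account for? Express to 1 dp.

SS loadings for Factor 3 = 0.03² + 0.44² + 0.28² + 0.12² + 0.39² + 0.76² + 0.54² + (-0.15)² + 0.57² = 1.6560
With 9 standardized items, total variance = 9. Proportion = 1.6560/9 = 0.1840 → 18.40%.

18.4%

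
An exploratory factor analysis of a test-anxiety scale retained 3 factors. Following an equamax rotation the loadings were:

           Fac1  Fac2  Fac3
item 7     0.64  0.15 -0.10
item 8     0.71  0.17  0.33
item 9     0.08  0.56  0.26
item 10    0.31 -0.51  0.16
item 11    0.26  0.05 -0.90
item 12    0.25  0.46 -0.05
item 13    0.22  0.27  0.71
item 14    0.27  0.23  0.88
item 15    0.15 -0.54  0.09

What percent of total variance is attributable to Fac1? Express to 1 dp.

SS loadings for Fac1 = 0.64² + 0.71² + 0.08² + 0.31² + 0.26² + 0.25² + 0.22² + 0.27² + 0.15² = 1.2901
With 9 standardized items, total variance = 9. Proportion = 1.2901/9 = 0.1433 → 14.33%.

14.3%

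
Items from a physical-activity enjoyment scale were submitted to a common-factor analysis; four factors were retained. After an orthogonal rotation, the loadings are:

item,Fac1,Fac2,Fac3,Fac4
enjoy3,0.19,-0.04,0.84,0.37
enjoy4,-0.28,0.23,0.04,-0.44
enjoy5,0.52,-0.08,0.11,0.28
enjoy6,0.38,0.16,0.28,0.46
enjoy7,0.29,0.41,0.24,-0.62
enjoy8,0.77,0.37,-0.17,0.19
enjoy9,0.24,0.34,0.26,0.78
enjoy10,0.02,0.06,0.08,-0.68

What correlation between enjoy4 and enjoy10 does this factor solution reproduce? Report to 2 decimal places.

r̂ = Σ λ_i·λ_j across factors = (-0.28)(0.02) + (0.23)(0.06) + (0.04)(0.08) + (-0.44)(-0.68)
  = -0.0056 +0.0138 +0.0032 +0.2992 = 0.3106

0.31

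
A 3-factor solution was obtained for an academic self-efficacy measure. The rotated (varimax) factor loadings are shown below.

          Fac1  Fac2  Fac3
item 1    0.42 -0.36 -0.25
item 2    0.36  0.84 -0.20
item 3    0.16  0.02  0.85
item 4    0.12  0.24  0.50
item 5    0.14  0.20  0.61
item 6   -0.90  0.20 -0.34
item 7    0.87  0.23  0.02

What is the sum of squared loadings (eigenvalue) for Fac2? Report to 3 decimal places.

SS loadings for Fac2 = (-0.36)² + 0.84² + 0.02² + 0.24² + 0.20² + 0.20² + 0.23² = 0.1296 + 0.7056 + 0.0004 + 0.0576 + 0.0400 + 0.0400 + 0.0529 = 1.0261

1.026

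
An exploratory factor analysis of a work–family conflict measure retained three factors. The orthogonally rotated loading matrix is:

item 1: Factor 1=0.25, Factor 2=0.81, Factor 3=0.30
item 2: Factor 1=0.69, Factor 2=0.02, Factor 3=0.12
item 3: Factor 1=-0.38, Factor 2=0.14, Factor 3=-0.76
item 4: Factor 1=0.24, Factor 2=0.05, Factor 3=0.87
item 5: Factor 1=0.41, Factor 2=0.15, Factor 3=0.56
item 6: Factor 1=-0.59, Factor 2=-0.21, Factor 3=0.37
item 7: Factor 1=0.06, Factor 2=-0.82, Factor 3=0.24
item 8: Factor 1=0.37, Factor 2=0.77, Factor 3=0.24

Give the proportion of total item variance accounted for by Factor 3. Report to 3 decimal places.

SS loadings for Factor 3 = 0.30² + 0.12² + (-0.76)² + 0.87² + 0.56² + 0.37² + 0.24² + 0.24² = 2.0046
Proportion of variance = 2.0046 / 8 = 0.2506.

0.251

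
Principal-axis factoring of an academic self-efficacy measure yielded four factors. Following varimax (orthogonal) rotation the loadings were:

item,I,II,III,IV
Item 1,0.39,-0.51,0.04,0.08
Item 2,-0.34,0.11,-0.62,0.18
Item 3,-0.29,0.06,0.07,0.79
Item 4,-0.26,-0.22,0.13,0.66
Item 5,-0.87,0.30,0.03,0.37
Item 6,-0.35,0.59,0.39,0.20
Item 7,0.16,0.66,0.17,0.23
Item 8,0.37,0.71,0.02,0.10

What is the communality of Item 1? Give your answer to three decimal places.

0.420

h² = 0.39² + (-0.51)² + 0.04² + 0.08² = 0.1521 + 0.2601 + 0.0016 + 0.0064 = 0.4202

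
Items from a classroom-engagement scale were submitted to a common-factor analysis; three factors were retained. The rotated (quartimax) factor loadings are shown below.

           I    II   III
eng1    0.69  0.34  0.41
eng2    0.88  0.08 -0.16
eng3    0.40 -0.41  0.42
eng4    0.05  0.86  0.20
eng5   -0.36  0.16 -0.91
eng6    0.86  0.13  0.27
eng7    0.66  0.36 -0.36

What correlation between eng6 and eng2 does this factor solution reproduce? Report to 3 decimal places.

r̂ = Σ λ_i·λ_j across factors = (0.86)(0.88) + (0.13)(0.08) + (0.27)(-0.16)
  = +0.7568 +0.0104 -0.0432 = 0.7240

0.724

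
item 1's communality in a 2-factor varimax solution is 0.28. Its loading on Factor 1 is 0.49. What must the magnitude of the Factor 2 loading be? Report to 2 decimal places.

Under orthogonal rotation h² = Σλ², so λ_Factor 2² = h² − (0.2401) = 0.28 − 0.2401 = 0.0399.
|λ| = √0.0399 = 0.1997.

0.20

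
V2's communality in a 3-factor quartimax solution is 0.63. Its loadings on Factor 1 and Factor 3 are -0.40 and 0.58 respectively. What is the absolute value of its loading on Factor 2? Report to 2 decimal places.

Under orthogonal rotation h² = Σλ², so λ_Factor 2² = h² − (0.4964) = 0.63 − 0.4964 = 0.1336.
|λ| = √0.1336 = 0.3655.

0.37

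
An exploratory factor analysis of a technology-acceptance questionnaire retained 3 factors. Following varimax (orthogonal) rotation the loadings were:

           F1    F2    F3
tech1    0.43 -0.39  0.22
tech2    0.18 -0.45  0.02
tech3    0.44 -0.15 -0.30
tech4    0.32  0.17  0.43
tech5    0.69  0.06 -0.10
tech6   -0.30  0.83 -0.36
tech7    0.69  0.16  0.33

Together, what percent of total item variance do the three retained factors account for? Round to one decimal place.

46.5%

SS loadings by factor: 1.5555, 1.1241, 0.5722; total = 3.2518.
Total variance with 7 standardized items is 7, so the solution explains 3.2518/7 = 0.4645 = 46.45%.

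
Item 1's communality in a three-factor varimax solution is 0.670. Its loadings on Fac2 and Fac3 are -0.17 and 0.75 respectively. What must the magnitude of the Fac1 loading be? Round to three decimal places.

0.280

Under orthogonal rotation h² = Σλ², so λ_Fac1² = h² − (0.5914) = 0.670 − 0.5914 = 0.0786.
|λ| = √0.0786 = 0.2804.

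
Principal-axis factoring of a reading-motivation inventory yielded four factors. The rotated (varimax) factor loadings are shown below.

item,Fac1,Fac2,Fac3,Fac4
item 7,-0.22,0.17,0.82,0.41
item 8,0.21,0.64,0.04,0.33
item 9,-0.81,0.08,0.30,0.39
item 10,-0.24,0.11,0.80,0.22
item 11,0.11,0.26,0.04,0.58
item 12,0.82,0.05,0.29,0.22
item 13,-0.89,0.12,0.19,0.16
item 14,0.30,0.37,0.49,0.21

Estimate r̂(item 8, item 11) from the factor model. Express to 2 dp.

r̂ = Σ λ_i·λ_j across factors = (0.21)(0.11) + (0.64)(0.26) + (0.04)(0.04) + (0.33)(0.58)
  = +0.0231 +0.1664 +0.0016 +0.1914 = 0.3825

0.38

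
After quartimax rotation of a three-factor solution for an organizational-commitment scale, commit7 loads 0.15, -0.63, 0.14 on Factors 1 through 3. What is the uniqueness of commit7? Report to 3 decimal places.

0.561

h² = 0.15² + (-0.63)² + 0.14² = 0.0225 + 0.3969 + 0.0196 = 0.4390
Uniqueness u² = 1 − h² = 1 − 0.4390 = 0.5610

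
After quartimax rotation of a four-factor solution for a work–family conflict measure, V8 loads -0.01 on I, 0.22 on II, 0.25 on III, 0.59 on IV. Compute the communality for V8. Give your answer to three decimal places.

h² = (-0.01)² + 0.22² + 0.25² + 0.59² = 0.0001 + 0.0484 + 0.0625 + 0.3481 = 0.4591

0.459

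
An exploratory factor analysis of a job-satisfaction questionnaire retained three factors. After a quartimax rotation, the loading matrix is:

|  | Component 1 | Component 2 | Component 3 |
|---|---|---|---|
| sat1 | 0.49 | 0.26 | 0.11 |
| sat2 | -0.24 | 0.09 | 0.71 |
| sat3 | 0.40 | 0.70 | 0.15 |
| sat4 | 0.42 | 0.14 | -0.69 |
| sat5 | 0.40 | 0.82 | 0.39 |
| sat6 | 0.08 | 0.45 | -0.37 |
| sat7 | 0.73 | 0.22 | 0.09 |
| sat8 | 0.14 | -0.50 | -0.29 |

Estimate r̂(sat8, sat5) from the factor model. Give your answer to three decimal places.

-0.467

r̂ = Σ λ_i·λ_j across factors = (0.14)(0.40) + (-0.50)(0.82) + (-0.29)(0.39)
  = +0.0560 -0.4100 -0.1131 = -0.4671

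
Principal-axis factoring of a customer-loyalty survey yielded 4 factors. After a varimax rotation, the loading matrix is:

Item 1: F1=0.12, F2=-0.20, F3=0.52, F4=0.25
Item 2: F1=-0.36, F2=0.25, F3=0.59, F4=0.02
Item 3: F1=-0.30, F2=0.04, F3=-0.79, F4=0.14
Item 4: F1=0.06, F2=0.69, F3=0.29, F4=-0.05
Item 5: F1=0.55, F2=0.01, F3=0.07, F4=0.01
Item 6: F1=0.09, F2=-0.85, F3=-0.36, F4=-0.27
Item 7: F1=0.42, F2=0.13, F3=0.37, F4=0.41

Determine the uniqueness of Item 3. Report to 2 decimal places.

0.26

h² = (-0.30)² + 0.04² + (-0.79)² + 0.14² = 0.0900 + 0.0016 + 0.6241 + 0.0196 = 0.7353
Uniqueness u² = 1 − h² = 1 − 0.7353 = 0.2647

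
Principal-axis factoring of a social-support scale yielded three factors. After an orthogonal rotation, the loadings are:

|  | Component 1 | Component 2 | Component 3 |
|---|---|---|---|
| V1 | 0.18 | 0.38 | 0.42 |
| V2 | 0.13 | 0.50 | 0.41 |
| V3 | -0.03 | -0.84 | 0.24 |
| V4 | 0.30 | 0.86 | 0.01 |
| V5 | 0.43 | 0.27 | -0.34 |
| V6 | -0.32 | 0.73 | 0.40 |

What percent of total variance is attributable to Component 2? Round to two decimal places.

SS loadings for Component 2 = 0.38² + 0.50² + (-0.84)² + 0.86² + 0.27² + 0.73² = 2.4454
With 6 standardized items, total variance = 6. Proportion = 2.4454/6 = 0.4076 → 40.76%.

40.76%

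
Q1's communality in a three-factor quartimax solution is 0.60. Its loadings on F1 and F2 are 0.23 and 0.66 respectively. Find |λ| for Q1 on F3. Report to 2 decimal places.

Under orthogonal rotation h² = Σλ², so λ_F3² = h² − (0.4885) = 0.60 − 0.4885 = 0.1115.
|λ| = √0.1115 = 0.3339.

0.33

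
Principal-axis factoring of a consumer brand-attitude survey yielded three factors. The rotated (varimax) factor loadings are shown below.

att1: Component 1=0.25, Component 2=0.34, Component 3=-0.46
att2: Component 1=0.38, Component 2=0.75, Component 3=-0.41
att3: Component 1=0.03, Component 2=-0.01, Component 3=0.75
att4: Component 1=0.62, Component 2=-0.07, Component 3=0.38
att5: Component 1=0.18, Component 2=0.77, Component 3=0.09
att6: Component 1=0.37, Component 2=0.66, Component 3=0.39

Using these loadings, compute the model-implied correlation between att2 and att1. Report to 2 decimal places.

0.54

r̂ = Σ λ_i·λ_j across factors = (0.38)(0.25) + (0.75)(0.34) + (-0.41)(-0.46)
  = +0.0950 +0.2550 +0.1886 = 0.5386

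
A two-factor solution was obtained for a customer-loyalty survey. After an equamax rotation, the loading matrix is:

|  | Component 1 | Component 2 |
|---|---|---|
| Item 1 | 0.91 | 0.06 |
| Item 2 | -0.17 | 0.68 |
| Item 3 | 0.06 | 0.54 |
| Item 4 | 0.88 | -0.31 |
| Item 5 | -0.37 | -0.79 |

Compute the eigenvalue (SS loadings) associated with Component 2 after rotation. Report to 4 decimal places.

SS loadings for Component 2 = 0.06² + 0.68² + 0.54² + (-0.31)² + (-0.79)² = 0.0036 + 0.4624 + 0.2916 + 0.0961 + 0.6241 = 1.4778

1.4778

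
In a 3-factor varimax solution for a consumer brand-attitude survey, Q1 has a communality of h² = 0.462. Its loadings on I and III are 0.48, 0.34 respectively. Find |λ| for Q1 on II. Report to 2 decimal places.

0.34

Under orthogonal rotation h² = Σλ², so λ_II² = h² − (0.3460) = 0.462 − 0.3460 = 0.1160.
|λ| = √0.1160 = 0.3406.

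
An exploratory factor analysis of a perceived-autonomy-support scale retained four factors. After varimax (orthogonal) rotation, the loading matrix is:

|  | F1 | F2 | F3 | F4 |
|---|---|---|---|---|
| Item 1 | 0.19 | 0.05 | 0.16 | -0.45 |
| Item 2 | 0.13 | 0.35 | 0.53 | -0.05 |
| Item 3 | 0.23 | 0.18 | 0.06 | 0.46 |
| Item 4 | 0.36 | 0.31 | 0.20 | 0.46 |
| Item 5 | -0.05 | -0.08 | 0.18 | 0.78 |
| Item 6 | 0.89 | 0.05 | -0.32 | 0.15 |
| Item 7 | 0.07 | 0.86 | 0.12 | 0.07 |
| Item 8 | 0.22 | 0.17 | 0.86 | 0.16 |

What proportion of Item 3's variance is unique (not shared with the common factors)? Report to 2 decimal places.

h² = 0.23² + 0.18² + 0.06² + 0.46² = 0.0529 + 0.0324 + 0.0036 + 0.2116 = 0.3005
Uniqueness u² = 1 − h² = 1 − 0.3005 = 0.6995

0.70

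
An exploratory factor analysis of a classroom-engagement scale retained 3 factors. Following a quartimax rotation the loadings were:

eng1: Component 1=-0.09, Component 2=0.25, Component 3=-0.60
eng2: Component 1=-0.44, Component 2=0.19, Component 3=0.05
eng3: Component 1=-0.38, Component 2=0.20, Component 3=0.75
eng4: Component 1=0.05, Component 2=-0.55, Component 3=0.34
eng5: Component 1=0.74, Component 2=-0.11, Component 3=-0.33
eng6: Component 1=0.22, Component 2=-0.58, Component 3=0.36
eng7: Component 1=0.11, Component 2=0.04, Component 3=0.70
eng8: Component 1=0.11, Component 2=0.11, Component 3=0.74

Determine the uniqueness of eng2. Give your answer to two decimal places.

0.77

h² = (-0.44)² + 0.19² + 0.05² = 0.1936 + 0.0361 + 0.0025 = 0.2322
Uniqueness u² = 1 − h² = 1 − 0.2322 = 0.7678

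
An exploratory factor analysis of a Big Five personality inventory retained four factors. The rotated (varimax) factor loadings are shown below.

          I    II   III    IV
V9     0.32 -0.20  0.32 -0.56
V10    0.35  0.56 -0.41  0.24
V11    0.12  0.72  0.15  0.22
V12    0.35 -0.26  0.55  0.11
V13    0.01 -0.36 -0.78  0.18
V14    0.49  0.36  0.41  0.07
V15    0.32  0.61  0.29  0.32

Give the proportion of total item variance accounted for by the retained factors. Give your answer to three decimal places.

Communalities: 0.5584, 0.6618, 0.6037, 0.5047, 0.7705, 0.5427, 0.6610; Σh² = 4.3028.
Total variance with 7 standardized items is 7, so the solution explains 4.3028/7 = 0.6147.

0.615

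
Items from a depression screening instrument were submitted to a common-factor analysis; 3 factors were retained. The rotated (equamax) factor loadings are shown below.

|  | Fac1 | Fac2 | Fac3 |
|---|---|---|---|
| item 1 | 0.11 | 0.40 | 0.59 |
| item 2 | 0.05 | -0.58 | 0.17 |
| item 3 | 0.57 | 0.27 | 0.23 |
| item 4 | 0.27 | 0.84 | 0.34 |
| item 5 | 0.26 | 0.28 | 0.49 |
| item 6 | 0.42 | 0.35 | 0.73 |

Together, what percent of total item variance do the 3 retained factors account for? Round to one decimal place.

57.5%

Communalities: 0.5202, 0.3678, 0.4507, 0.8941, 0.3861, 0.8318; Σh² = 3.4507.
Total variance with 6 standardized items is 6, so the solution explains 3.4507/6 = 0.5751 = 57.51%.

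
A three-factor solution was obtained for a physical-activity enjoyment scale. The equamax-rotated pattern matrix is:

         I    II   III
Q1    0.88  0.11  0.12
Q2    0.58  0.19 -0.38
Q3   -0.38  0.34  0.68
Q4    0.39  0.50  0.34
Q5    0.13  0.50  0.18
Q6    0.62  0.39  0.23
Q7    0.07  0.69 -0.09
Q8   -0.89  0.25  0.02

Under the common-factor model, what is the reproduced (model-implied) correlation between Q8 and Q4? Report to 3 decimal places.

r̂ = Σ λ_i·λ_j across factors = (-0.89)(0.39) + (0.25)(0.50) + (0.02)(0.34)
  = -0.3471 +0.1250 +0.0068 = -0.2153

-0.215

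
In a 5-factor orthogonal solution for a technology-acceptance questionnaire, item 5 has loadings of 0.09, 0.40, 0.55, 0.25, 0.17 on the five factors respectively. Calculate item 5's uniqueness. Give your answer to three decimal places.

0.438

h² = 0.09² + 0.40² + 0.55² + 0.25² + 0.17² = 0.0081 + 0.1600 + 0.3025 + 0.0625 + 0.0289 = 0.5620
Uniqueness u² = 1 − h² = 1 − 0.5620 = 0.4380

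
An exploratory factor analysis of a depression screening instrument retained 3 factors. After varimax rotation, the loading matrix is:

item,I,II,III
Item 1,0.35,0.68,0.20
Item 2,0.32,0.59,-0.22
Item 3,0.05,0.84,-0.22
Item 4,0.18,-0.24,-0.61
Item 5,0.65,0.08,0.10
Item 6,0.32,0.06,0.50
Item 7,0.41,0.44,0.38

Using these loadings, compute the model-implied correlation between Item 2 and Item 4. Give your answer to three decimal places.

0.050

r̂ = Σ λ_i·λ_j across factors = (0.32)(0.18) + (0.59)(-0.24) + (-0.22)(-0.61)
  = +0.0576 -0.1416 +0.1342 = 0.0502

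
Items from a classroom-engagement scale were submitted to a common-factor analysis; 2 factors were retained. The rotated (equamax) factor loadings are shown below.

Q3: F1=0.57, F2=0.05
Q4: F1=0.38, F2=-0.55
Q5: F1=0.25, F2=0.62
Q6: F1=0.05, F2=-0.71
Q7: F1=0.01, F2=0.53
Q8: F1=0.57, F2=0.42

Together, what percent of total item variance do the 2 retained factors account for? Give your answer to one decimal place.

Communalities: 0.3274, 0.4469, 0.4469, 0.5066, 0.2810, 0.5013; Σh² = 2.5101.
Total variance with 6 standardized items is 6, so the solution explains 2.5101/6 = 0.4183 = 41.84%.

41.8%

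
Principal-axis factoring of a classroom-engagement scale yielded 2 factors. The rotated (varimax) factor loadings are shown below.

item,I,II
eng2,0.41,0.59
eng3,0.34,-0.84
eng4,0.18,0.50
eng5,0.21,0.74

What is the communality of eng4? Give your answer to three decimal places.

h² = 0.18² + 0.50² = 0.0324 + 0.2500 = 0.2824

0.282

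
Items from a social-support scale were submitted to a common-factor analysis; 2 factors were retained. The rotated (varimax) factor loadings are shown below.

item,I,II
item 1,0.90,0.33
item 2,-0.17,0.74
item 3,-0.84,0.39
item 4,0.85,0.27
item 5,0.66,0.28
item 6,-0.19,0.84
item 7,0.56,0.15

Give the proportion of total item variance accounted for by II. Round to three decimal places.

SS loadings for II = 0.33² + 0.74² + 0.39² + 0.27² + 0.28² + 0.84² + 0.15² = 1.6880
Proportion of variance = 1.6880 / 7 = 0.2411.

0.241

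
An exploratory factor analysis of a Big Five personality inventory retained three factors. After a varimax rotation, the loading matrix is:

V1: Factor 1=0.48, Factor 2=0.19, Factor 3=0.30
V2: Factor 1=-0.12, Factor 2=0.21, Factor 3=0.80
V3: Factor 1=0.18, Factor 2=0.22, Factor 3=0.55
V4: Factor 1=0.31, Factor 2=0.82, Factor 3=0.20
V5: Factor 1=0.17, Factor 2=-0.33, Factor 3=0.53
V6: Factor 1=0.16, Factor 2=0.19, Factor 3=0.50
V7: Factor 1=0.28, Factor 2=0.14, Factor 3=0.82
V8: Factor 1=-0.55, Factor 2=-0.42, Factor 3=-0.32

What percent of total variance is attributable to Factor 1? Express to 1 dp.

10.1%

SS loadings for Factor 1 = 0.48² + (-0.12)² + 0.18² + 0.31² + 0.17² + 0.16² + 0.28² + (-0.55)² = 0.8087
With 8 standardized items, total variance = 8. Proportion = 0.8087/8 = 0.1011 → 10.11%.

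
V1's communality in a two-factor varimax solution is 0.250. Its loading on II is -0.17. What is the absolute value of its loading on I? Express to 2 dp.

Under orthogonal rotation h² = Σλ², so λ_I² = h² − (0.0289) = 0.250 − 0.0289 = 0.2211.
|λ| = √0.2211 = 0.4702.

0.47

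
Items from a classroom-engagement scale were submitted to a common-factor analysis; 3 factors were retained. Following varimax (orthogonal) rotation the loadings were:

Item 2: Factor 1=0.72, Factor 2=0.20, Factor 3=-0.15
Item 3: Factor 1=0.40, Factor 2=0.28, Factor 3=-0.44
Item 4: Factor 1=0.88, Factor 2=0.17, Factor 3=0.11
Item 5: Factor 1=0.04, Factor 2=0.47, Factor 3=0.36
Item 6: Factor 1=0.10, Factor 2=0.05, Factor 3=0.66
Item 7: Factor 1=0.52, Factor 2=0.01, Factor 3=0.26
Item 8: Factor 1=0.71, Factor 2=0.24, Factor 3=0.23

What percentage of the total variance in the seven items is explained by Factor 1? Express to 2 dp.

SS loadings for Factor 1 = 0.72² + 0.40² + 0.88² + 0.04² + 0.10² + 0.52² + 0.71² = 2.2389
With 7 standardized items, total variance = 7. Proportion = 2.2389/7 = 0.3198 → 31.98%.

31.98%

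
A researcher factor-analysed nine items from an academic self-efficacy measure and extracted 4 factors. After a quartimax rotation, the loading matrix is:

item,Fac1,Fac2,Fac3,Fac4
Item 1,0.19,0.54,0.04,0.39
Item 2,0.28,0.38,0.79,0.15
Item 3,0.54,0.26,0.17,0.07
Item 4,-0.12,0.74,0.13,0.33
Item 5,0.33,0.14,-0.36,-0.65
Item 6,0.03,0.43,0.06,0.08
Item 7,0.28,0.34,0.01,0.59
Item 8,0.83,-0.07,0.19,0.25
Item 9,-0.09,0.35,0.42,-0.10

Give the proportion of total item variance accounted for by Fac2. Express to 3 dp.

0.167

SS loadings for Fac2 = 0.54² + 0.38² + 0.26² + 0.74² + 0.14² + 0.43² + 0.34² + (-0.07)² + 0.35² = 1.4987
Proportion of variance = 1.4987 / 9 = 0.1665.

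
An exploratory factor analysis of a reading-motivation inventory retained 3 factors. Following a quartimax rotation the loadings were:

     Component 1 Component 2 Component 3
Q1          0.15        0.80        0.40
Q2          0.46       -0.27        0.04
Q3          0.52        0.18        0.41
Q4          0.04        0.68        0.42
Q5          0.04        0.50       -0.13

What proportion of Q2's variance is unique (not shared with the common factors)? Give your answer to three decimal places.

0.714

h² = 0.46² + (-0.27)² + 0.04² = 0.2116 + 0.0729 + 0.0016 = 0.2861
Uniqueness u² = 1 − h² = 1 − 0.2861 = 0.7139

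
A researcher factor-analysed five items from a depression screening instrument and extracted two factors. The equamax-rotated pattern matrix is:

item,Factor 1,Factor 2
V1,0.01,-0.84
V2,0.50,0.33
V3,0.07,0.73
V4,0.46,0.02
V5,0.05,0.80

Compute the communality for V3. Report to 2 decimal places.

h² = 0.07² + 0.73² = 0.0049 + 0.5329 = 0.5378

0.54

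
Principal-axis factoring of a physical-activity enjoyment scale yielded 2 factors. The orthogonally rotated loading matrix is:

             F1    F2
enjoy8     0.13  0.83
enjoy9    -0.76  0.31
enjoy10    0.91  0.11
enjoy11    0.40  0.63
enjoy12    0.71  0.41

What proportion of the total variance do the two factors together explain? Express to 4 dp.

Communalities: 0.7058, 0.6737, 0.8402, 0.5569, 0.6722; Σh² = 3.4488.
Total variance with 5 standardized items is 5, so the solution explains 3.4488/5 = 0.6898.

0.6898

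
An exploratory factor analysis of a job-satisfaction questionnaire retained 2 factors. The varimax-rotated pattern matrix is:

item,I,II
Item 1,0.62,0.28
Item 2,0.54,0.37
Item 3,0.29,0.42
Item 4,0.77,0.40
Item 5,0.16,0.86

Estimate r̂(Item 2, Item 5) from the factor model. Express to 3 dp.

r̂ = Σ λ_i·λ_j across factors = (0.54)(0.16) + (0.37)(0.86)
  = +0.0864 +0.3182 = 0.4046

0.405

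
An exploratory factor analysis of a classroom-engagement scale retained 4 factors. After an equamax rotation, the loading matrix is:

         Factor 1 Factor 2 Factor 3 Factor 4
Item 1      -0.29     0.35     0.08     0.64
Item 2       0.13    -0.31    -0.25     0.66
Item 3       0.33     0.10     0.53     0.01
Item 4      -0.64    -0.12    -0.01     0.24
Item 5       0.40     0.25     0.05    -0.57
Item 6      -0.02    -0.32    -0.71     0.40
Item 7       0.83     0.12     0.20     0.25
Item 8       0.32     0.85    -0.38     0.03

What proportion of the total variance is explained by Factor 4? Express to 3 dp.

SS loadings for Factor 4 = 0.64² + 0.66² + 0.01² + 0.24² + (-0.57)² + 0.40² + 0.25² + 0.03² = 1.4512
Proportion of variance = 1.4512 / 8 = 0.1814.

0.181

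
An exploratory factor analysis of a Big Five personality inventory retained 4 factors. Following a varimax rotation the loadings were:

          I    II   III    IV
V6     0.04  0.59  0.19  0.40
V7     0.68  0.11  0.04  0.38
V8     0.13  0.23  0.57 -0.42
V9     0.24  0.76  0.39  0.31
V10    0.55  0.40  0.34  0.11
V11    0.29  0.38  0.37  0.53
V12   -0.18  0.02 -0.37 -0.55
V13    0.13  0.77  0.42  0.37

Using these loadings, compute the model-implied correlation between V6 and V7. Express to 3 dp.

0.252

r̂ = Σ λ_i·λ_j across factors = (0.04)(0.68) + (0.59)(0.11) + (0.19)(0.04) + (0.40)(0.38)
  = +0.0272 +0.0649 +0.0076 +0.1520 = 0.2517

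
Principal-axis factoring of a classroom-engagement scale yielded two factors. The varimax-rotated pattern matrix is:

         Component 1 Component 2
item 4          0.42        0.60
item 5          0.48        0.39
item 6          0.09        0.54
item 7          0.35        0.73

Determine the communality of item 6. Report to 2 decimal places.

h² = 0.09² + 0.54² = 0.0081 + 0.2916 = 0.2997

0.30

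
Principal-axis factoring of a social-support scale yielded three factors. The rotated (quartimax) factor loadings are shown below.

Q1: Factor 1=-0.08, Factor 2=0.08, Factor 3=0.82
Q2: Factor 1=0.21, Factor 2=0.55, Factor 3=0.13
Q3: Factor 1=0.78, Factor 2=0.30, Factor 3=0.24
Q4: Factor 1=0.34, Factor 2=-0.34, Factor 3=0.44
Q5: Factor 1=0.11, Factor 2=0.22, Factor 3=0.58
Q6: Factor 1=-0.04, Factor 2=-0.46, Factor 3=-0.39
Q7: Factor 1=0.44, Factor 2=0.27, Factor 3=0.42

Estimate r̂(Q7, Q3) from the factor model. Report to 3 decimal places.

0.525

r̂ = Σ λ_i·λ_j across factors = (0.44)(0.78) + (0.27)(0.30) + (0.42)(0.24)
  = +0.3432 +0.0810 +0.1008 = 0.5250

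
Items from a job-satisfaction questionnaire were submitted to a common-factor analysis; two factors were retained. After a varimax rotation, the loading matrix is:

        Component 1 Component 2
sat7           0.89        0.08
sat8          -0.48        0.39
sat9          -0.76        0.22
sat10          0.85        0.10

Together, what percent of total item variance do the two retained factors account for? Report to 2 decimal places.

Communalities: 0.7985, 0.3825, 0.6260, 0.7325; Σh² = 2.5395.
Total variance with 4 standardized items is 4, so the solution explains 2.5395/4 = 0.6349 = 63.49%.

63.49%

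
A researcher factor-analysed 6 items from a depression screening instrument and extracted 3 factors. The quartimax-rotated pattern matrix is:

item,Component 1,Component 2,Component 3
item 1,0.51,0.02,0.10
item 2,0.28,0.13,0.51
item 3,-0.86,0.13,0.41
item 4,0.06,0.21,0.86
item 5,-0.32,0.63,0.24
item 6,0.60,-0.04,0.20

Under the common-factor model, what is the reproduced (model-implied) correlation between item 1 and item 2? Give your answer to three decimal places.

r̂ = Σ λ_i·λ_j across factors = (0.51)(0.28) + (0.02)(0.13) + (0.10)(0.51)
  = +0.1428 +0.0026 +0.0510 = 0.1964

0.196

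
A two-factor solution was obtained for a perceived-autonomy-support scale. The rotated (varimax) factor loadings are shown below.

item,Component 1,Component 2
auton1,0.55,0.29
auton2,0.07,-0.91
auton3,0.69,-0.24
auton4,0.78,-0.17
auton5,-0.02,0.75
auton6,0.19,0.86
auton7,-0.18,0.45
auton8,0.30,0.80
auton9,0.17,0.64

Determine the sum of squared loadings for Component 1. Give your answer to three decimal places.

1.580

SS loadings for Component 1 = 0.55² + 0.07² + 0.69² + 0.78² + (-0.02)² + 0.19² + (-0.18)² + 0.30² + 0.17² = 0.3025 + 0.0049 + 0.4761 + 0.6084 + 0.0004 + 0.0361 + 0.0324 + 0.0900 + 0.0289 = 1.5797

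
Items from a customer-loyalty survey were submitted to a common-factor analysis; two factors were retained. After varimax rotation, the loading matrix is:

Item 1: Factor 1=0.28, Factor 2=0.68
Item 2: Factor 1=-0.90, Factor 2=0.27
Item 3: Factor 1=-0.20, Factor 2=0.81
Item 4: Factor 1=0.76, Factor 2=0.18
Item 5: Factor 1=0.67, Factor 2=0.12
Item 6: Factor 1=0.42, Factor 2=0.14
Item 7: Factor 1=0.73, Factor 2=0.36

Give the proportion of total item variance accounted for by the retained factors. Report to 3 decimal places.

0.579

SS loadings by factor: 2.6642, 1.3874; total = 4.0516.
Total variance with 7 standardized items is 7, so the solution explains 4.0516/7 = 0.5788.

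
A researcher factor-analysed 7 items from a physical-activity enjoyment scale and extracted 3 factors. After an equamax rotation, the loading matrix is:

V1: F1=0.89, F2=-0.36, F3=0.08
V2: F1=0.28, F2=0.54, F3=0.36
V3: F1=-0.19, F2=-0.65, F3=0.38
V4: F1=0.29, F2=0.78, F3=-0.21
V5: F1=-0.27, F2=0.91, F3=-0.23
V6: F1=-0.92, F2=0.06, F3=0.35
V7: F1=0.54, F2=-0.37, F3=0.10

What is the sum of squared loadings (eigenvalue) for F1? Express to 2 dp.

SS loadings for F1 = 0.89² + 0.28² + (-0.19)² + 0.29² + (-0.27)² + (-0.92)² + 0.54² = 0.7921 + 0.0784 + 0.0361 + 0.0841 + 0.0729 + 0.8464 + 0.2916 = 2.2016

2.20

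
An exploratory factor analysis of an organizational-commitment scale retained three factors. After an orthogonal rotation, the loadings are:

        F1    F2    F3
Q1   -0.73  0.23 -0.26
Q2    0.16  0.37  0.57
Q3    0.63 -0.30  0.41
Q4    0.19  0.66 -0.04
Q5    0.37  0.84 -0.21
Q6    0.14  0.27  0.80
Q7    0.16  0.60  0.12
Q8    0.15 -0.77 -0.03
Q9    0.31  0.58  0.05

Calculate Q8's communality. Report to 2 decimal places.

h² = 0.15² + (-0.77)² + (-0.03)² = 0.0225 + 0.5929 + 0.0009 = 0.6163

0.62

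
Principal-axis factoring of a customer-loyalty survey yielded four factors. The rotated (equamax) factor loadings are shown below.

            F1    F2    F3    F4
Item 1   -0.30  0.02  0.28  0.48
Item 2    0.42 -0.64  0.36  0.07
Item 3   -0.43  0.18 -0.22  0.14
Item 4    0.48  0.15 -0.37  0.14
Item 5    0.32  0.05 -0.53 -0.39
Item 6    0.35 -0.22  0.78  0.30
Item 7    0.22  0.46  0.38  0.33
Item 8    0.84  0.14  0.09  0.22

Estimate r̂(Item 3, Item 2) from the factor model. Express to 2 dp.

r̂ = Σ λ_i·λ_j across factors = (-0.43)(0.42) + (0.18)(-0.64) + (-0.22)(0.36) + (0.14)(0.07)
  = -0.1806 -0.1152 -0.0792 +0.0098 = -0.3652

-0.37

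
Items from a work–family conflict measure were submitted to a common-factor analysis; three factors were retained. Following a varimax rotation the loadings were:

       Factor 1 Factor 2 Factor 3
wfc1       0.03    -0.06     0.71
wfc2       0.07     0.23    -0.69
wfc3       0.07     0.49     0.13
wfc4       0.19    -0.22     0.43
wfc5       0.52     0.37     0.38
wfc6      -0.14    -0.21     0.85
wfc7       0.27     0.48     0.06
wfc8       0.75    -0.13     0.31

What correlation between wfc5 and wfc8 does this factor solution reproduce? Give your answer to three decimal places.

0.460

r̂ = Σ λ_i·λ_j across factors = (0.52)(0.75) + (0.37)(-0.13) + (0.38)(0.31)
  = +0.3900 -0.0481 +0.1178 = 0.4597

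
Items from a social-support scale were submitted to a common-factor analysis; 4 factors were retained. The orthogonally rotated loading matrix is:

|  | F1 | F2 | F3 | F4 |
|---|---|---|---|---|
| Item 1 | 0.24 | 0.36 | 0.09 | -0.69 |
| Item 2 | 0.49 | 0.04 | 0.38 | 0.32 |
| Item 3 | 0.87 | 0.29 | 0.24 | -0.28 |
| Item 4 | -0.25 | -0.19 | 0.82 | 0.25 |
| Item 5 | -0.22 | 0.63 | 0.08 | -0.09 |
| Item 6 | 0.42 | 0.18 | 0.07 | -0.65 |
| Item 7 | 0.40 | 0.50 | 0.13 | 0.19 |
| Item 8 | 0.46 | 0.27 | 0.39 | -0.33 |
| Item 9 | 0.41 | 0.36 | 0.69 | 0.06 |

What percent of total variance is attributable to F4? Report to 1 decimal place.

SS loadings for F4 = (-0.69)² + 0.32² + (-0.28)² + 0.25² + (-0.09)² + (-0.65)² + 0.19² + (-0.33)² + 0.06² = 1.2986
With 9 standardized items, total variance = 9. Proportion = 1.2986/9 = 0.1443 → 14.43%.

14.4%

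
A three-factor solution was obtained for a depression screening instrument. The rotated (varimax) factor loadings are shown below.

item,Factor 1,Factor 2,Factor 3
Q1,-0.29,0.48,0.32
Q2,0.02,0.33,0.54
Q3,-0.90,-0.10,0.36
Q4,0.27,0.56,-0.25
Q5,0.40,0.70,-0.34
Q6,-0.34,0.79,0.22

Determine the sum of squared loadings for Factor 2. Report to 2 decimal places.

1.78

SS loadings for Factor 2 = 0.48² + 0.33² + (-0.10)² + 0.56² + 0.70² + 0.79² = 0.2304 + 0.1089 + 0.0100 + 0.3136 + 0.4900 + 0.6241 = 1.7770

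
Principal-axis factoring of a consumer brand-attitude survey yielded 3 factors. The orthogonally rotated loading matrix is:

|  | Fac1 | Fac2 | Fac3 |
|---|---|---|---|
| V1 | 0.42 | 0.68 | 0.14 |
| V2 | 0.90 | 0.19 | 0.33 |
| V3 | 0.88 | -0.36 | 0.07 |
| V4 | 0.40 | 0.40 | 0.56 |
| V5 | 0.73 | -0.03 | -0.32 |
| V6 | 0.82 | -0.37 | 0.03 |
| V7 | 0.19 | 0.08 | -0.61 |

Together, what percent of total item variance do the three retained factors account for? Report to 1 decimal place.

SS loadings by factor: 3.1622, 0.9323, 0.9224; total = 5.0169.
Total variance with 7 standardized items is 7, so the solution explains 5.0169/7 = 0.7167 = 71.67%.

71.7%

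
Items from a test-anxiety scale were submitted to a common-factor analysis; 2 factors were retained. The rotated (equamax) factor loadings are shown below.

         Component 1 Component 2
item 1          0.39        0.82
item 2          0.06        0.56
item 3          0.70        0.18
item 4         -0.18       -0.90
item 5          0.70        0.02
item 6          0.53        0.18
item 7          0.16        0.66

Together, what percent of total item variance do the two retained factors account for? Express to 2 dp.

53.88%

Communalities: 0.8245, 0.3172, 0.5224, 0.8424, 0.4904, 0.3133, 0.4612; Σh² = 3.7714.
Total variance with 7 standardized items is 7, so the solution explains 3.7714/7 = 0.5388 = 53.88%.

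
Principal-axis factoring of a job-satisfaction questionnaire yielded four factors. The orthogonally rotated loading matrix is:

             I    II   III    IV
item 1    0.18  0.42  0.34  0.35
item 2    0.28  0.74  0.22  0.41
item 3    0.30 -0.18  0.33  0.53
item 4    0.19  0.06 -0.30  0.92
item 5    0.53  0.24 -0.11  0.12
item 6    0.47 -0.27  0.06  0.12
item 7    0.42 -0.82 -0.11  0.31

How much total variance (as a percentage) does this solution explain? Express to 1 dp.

Communalities: 0.4469, 0.8425, 0.5122, 0.9761, 0.3650, 0.3118, 0.9570; Σh² = 4.4115.
Total variance with 7 standardized items is 7, so the solution explains 4.4115/7 = 0.6302 = 63.02%.

63.0%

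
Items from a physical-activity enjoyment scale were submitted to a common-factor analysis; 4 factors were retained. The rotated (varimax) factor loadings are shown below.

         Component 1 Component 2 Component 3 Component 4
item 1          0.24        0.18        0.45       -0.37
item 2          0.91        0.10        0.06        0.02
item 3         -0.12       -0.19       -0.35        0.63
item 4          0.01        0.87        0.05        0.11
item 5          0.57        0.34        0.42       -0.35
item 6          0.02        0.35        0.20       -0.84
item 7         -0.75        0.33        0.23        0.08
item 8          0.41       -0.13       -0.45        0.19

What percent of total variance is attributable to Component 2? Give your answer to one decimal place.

SS loadings for Component 2 = 0.18² + 0.10² + (-0.19)² + 0.87² + 0.34² + 0.35² + 0.33² + (-0.13)² = 1.1993
With 8 standardized items, total variance = 8. Proportion = 1.1993/8 = 0.1499 → 14.99%.

15.0%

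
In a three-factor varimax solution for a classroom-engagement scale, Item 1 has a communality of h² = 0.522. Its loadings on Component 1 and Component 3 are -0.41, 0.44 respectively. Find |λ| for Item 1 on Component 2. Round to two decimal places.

0.40

Under orthogonal rotation h² = Σλ², so λ_Component 2² = h² − (0.3617) = 0.522 − 0.3617 = 0.1603.
|λ| = √0.1603 = 0.4004.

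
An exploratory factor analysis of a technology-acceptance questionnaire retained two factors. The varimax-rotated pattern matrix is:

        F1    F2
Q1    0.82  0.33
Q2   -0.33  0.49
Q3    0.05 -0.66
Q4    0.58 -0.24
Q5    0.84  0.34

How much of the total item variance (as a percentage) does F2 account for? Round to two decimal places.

19.16%

SS loadings for F2 = 0.33² + 0.49² + (-0.66)² + (-0.24)² + 0.34² = 0.9578
With 5 standardized items, total variance = 5. Proportion = 0.9578/5 = 0.1916 → 19.16%.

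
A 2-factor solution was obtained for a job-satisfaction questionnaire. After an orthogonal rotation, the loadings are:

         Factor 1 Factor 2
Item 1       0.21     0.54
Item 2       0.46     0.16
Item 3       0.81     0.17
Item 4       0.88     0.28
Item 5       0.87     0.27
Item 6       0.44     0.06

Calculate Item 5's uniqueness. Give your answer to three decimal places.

h² = 0.87² + 0.27² = 0.7569 + 0.0729 = 0.8298
Uniqueness u² = 1 − h² = 1 − 0.8298 = 0.1702

0.170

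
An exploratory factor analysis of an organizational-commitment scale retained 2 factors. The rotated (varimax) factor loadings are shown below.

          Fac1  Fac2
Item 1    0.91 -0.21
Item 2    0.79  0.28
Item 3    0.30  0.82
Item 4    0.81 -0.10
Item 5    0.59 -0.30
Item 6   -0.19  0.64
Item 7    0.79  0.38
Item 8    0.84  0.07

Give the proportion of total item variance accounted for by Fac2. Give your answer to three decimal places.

SS loadings for Fac2 = (-0.21)² + 0.28² + 0.82² + (-0.10)² + (-0.30)² + 0.64² + 0.38² + 0.07² = 1.4538
Proportion of variance = 1.4538 / 8 = 0.1817.

0.182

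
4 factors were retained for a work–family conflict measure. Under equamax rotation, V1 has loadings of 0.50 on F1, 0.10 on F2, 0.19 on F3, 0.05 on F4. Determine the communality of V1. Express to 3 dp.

0.299

h² = 0.50² + 0.10² + 0.19² + 0.05² = 0.2500 + 0.0100 + 0.0361 + 0.0025 = 0.2986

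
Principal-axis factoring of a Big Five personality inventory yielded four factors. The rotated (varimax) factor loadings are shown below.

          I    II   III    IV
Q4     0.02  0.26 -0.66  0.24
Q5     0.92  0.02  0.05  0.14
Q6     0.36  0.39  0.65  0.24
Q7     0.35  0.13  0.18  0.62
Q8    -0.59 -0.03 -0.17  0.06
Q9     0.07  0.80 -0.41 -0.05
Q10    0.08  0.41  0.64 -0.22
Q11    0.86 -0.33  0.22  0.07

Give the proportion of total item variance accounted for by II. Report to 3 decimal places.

0.144

SS loadings for II = 0.26² + 0.02² + 0.39² + 0.13² + (-0.03)² + 0.80² + 0.41² + (-0.33)² = 1.1549
Proportion of variance = 1.1549 / 8 = 0.1444.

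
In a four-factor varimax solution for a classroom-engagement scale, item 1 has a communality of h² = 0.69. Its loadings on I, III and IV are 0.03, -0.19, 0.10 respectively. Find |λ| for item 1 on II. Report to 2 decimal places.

Under orthogonal rotation h² = Σλ², so λ_II² = h² − (0.0470) = 0.69 − 0.0470 = 0.6430.
|λ| = √0.6430 = 0.8019.

0.80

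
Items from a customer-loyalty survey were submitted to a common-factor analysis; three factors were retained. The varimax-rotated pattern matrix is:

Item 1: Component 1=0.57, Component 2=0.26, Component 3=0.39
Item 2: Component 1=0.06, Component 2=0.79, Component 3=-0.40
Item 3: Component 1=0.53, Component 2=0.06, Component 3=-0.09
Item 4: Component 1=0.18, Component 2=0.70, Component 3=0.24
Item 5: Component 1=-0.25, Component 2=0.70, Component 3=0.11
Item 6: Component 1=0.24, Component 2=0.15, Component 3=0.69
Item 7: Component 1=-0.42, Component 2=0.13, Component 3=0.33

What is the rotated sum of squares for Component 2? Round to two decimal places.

SS loadings for Component 2 = 0.26² + 0.79² + 0.06² + 0.70² + 0.70² + 0.15² + 0.13² = 0.0676 + 0.6241 + 0.0036 + 0.4900 + 0.4900 + 0.0225 + 0.0169 = 1.7147

1.71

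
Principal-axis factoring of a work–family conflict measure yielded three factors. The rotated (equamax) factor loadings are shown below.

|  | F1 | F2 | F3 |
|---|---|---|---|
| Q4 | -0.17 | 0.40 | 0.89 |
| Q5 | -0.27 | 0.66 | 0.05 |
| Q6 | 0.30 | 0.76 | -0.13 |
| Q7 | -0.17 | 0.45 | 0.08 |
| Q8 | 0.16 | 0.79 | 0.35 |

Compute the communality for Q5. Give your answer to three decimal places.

0.511

h² = (-0.27)² + 0.66² + 0.05² = 0.0729 + 0.4356 + 0.0025 = 0.5110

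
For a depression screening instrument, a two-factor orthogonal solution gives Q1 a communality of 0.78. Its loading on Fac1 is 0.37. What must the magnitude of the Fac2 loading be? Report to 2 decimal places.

Under orthogonal rotation h² = Σλ², so λ_Fac2² = h² − (0.1369) = 0.78 − 0.1369 = 0.6431.
|λ| = √0.6431 = 0.8019.

0.80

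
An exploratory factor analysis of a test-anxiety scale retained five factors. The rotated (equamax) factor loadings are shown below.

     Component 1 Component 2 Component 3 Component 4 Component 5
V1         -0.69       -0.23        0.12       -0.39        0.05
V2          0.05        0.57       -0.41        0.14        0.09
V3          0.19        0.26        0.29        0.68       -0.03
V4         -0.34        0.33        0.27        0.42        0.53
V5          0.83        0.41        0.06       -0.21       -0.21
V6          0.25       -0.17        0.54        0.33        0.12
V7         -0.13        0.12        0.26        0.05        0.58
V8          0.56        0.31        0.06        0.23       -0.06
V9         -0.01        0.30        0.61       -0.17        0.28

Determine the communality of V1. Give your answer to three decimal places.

h² = (-0.69)² + (-0.23)² + 0.12² + (-0.39)² + 0.05² = 0.4761 + 0.0529 + 0.0144 + 0.1521 + 0.0025 = 0.6980

0.698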